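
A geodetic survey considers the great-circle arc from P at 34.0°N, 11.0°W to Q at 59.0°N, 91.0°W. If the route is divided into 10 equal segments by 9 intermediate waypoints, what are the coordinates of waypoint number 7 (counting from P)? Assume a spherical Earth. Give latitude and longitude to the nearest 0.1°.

≈ 58.2°N, 58.2°W

The haversine formula gives a central angle δ ≈ 0.984 rad (56.4°) between the endpoints.
Interpolate at f = 7/10 with slerp weights a = sin((1−f)δ)/sin δ ≈ 0.349, b = sin(fδ)/sin δ ≈ 0.763.
p = a·p₁ + b·p₂ ≈ (0.277, -0.448, 0.850); φ = arcsin(p_z) ≈ 58.18°, λ = atan2(p_y, p_x) ≈ -58.25°.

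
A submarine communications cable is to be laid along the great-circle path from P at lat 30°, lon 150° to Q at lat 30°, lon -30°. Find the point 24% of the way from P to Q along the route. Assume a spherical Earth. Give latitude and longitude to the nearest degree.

Convert each endpoint to a unit vector on the sphere (x = cos φ cos λ, y = cos φ sin λ, z = sin φ).
The central angle between the endpoints is δ = arccos(p₁·p₂) ≈ 2.094 rad (120.0°).
Interpolate at f = 0.24 with slerp weights a = sin((1−f)δ)/sin δ ≈ 1.154, b = sin(fδ)/sin δ ≈ 0.556.
p = a·p₁ + b·p₂ ≈ (-0.449, 0.259, 0.855); φ = arcsin(p_z) ≈ 58.80°, λ = atan2(p_y, p_x) ≈ 150.00°.

≈ lat 59°, lon 150°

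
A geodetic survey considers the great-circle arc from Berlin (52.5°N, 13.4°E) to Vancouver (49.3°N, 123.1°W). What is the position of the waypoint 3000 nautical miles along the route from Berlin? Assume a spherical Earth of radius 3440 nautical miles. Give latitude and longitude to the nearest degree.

Write both endpoints as unit vectors p₁, p₂ with components (cos φ cos λ, cos φ sin λ, sin φ).
The central angle between the endpoints is δ = arccos(p₁·p₂) ≈ 1.252 rad (71.7°). The total great-circle distance is δ·R ≈ 1.252 × 3440 ≈ 4307 nmi, so the target fraction is f = 3000/4307 ≈ 0.697.
Interpolate at f ≈ 0.697 with slerp weights a = sin((1−f)δ)/sin δ ≈ 0.390, b = sin(fδ)/sin δ ≈ 0.806.
p = a·p₁ + b·p₂ ≈ (-0.056, -0.385, 0.921); φ = arcsin(p_z) ≈ 67.08°, λ = atan2(p_y, p_x) ≈ -98.26°.

≈ 67°N, 98°W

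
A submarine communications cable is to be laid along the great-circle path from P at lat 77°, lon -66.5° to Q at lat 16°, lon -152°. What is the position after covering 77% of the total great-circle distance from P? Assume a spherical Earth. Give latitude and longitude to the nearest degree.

≈ lat 32°, lon -147°

The haversine formula gives a central angle δ ≈ 1.281 rad (73.4°) between the endpoints.
Interpolate at f = 0.77 with slerp weights a = sin((1−f)δ)/sin δ ≈ 0.303, b = sin(fδ)/sin δ ≈ 0.870.
p = a·p₁ + b·p₂ ≈ (-0.712, -0.455, 0.535); φ = arcsin(p_z) ≈ 32.36°, λ = atan2(p_y, p_x) ≈ -147.39°.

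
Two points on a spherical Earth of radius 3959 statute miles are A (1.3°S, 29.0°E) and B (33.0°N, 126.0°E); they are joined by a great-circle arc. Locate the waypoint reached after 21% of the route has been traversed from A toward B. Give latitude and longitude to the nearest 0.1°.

From cos δ = sin φ₁ sin φ₂ + cos φ₁ cos φ₂ cos Δλ, the central angle is δ ≈ 1.686 rad (96.6°).
Interpolate at f = 0.21 with slerp weights a = sin((1−f)δ)/sin δ ≈ 0.978, b = sin(fδ)/sin δ ≈ 0.349.
p = a·p₁ + b·p₂ ≈ (0.683, 0.711, 0.168); φ = arcsin(p_z) ≈ 9.66°, λ = atan2(p_y, p_x) ≈ 46.14°.

≈ (9.7°N, 46.1°E)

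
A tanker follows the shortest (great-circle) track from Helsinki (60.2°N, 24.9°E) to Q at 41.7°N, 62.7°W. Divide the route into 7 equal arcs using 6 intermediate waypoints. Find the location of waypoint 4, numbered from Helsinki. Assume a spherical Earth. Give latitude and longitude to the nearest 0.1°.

≈ 57.4°N, 36.2°W

Convert each endpoint to a unit vector on the sphere (x = cos φ cos λ, y = cos φ sin λ, z = sin φ).
The central angle between the endpoints is δ = arccos(p₁·p₂) ≈ 0.936 rad (53.6°).
Interpolate at f = 4/7 with slerp weights a = sin((1−f)δ)/sin δ ≈ 0.485, b = sin(fδ)/sin δ ≈ 0.633.
p = a·p₁ + b·p₂ ≈ (0.435, -0.319, 0.842); φ = arcsin(p_z) ≈ 57.35°, λ = atan2(p_y, p_x) ≈ -36.19°.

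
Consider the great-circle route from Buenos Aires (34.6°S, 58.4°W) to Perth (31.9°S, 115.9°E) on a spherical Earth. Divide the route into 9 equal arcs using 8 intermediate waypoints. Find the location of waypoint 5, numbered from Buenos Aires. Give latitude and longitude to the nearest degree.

Convert each endpoint to a unit vector on the sphere (x = cos φ cos λ, y = cos φ sin λ, z = sin φ).
The central angle between the endpoints is δ = arccos(p₁·p₂) ≈ 1.977 rad (113.3°).
Interpolate at f = 5/9 with slerp weights a = sin((1−f)δ)/sin δ ≈ 0.838, b = sin(fδ)/sin δ ≈ 0.969.
p = a·p₁ + b·p₂ ≈ (0.002, 0.153, -0.988); φ = arcsin(p_z) ≈ -81.22°, λ = atan2(p_y, p_x) ≈ 89.24°.

≈ 81°S, 89°E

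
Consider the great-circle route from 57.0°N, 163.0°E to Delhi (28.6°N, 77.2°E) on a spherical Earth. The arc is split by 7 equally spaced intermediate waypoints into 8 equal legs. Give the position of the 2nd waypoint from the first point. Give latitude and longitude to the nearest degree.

Write both endpoints as unit vectors p₁, p₂ with components (cos φ cos λ, cos φ sin λ, sin φ).
The central angle between the endpoints is δ = arccos(p₁·p₂) ≈ 1.119 rad (64.1°).
Interpolate at f = 2/8 with slerp weights a = sin((1−f)δ)/sin δ ≈ 0.827, b = sin(fδ)/sin δ ≈ 0.307.
p = a·p₁ + b·p₂ ≈ (-0.371, 0.394, 0.841); φ = arcsin(p_z) ≈ 57.21°, λ = atan2(p_y, p_x) ≈ 133.25°.

≈ 57°N, 133°E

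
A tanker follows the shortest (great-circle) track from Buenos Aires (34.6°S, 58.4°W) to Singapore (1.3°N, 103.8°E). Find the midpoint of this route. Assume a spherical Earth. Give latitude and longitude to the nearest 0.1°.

Convert each endpoint to a unit vector on the sphere (x = cos φ cos λ, y = cos φ sin λ, z = sin φ).
The central angle between the endpoints is δ = arccos(p₁·p₂) ≈ 2.492 rad (142.8°).
Interpolate at f = 1/2 with slerp weights a = sin((1−f)δ)/sin δ ≈ 1.567, b = sin(fδ)/sin δ ≈ 1.567.
p = a·p₁ + b·p₂ ≈ (0.302, 0.423, -0.854); φ = arcsin(p_z) ≈ -58.69°, λ = atan2(p_y, p_x) ≈ 54.44°.

≈ (58.7°S, 54.4°E)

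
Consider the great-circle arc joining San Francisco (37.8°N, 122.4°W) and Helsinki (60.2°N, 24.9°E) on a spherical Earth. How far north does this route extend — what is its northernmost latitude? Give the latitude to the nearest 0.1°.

≈ 77.5°N

The great circle lies in the plane with unit normal n̂ = (p₁ × p₂)/|p₁ × p₂|.
Here n̂_z ≈ +0.217; the vertex latitude is φ_max = arccos|n̂_z| ≈ 77.5°.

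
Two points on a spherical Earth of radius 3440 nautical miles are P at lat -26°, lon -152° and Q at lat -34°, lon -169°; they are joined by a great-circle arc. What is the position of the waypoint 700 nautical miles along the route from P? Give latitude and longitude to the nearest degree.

≈ lat -32°, lon -164°

Convert each endpoint to a unit vector on the sphere (x = cos φ cos λ, y = cos φ sin λ, z = sin φ).
The central angle between the endpoints is δ = arccos(p₁·p₂) ≈ 0.292 rad (16.7°). The total great-circle distance is δ·R ≈ 0.292 × 3440 ≈ 1004 nmi, so the target fraction is f = 700/1004 ≈ 0.697.
Interpolate at f ≈ 0.697 with slerp weights a = sin((1−f)δ)/sin δ ≈ 0.307, b = sin(fδ)/sin δ ≈ 0.702.
p = a·p₁ + b·p₂ ≈ (-0.815, -0.241, -0.527); φ = arcsin(p_z) ≈ -31.82°, λ = atan2(p_y, p_x) ≈ -163.56°.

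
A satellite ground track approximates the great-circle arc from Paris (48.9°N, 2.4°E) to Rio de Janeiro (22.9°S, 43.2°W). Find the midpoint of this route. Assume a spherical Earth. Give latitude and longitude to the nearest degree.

Write both endpoints as unit vectors p₁, p₂ with components (cos φ cos λ, cos φ sin λ, sin φ).
The central angle between the endpoints is δ = arccos(p₁·p₂) ≈ 1.440 rad (82.5°).
Interpolate at f = 1/2 with slerp weights a = sin((1−f)δ)/sin δ ≈ 0.665, b = sin(fδ)/sin δ ≈ 0.665.
p = a·p₁ + b·p₂ ≈ (0.883, -0.401, 0.242); φ = arcsin(p_z) ≈ 14.03°, λ = atan2(p_y, p_x) ≈ -24.42°.

≈ 14°N, 24°W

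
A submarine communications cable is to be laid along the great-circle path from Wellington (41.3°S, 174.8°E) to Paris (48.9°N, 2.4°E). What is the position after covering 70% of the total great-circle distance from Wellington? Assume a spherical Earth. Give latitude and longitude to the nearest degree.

≈ 61°N, 98°E

Convert each endpoint to a unit vector on the sphere (x = cos φ cos λ, y = cos φ sin λ, z = sin φ).
The central angle between the endpoints is δ = arccos(p₁·p₂) ≈ 2.979 rad (170.7°).
Interpolate at f = 0.70 with slerp weights a = sin((1−f)δ)/sin δ ≈ 4.827, b = sin(fδ)/sin δ ≈ 5.390.
p = a·p₁ + b·p₂ ≈ (-0.071, 0.477, 0.876); φ = arcsin(p_z) ≈ 61.16°, λ = atan2(p_y, p_x) ≈ 98.49°.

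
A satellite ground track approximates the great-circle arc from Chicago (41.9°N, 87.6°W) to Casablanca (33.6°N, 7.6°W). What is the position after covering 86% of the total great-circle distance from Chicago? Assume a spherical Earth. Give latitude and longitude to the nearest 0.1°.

Write both endpoints as unit vectors p₁, p₂ with components (cos φ cos λ, cos φ sin λ, sin φ).
The central angle between the endpoints is δ = arccos(p₁·p₂) ≈ 1.073 rad (61.5°).
Interpolate at f = 0.86 with slerp weights a = sin((1−f)δ)/sin δ ≈ 0.170, b = sin(fδ)/sin δ ≈ 0.907.
p = a·p₁ + b·p₂ ≈ (0.754, -0.227, 0.616); φ = arcsin(p_z) ≈ 38.02°, λ = atan2(p_y, p_x) ≈ -16.72°.

≈ 38.0°N, 16.7°W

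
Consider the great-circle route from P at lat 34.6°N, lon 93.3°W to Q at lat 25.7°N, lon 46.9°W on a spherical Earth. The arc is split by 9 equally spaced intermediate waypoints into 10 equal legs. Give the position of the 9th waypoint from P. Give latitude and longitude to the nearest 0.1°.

≈ lat 27.3°N, lon 51.1°W

Convert each endpoint to a unit vector on the sphere (x = cos φ cos λ, y = cos φ sin λ, z = sin φ).
The central angle between the endpoints is δ = arccos(p₁·p₂) ≈ 0.711 rad (40.7°).
Interpolate at f = 9/10 with slerp weights a = sin((1−f)δ)/sin δ ≈ 0.109, b = sin(fδ)/sin δ ≈ 0.915.
p = a·p₁ + b·p₂ ≈ (0.558, -0.691, 0.459); φ = arcsin(p_z) ≈ 27.30°, λ = atan2(p_y, p_x) ≈ -51.09°.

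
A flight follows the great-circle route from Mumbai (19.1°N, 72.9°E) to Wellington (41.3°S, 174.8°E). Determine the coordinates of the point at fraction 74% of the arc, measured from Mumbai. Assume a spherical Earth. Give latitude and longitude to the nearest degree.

≈ 32°S, 140°E

The haversine formula gives a central angle δ ≈ 1.942 rad (111.2°) between the endpoints.
Interpolate at f = 0.74 with slerp weights a = sin((1−f)δ)/sin δ ≈ 0.519, b = sin(fδ)/sin δ ≈ 1.063.
p = a·p₁ + b·p₂ ≈ (-0.651, 0.541, -0.532); φ = arcsin(p_z) ≈ -32.14°, λ = atan2(p_y, p_x) ≈ 140.28°.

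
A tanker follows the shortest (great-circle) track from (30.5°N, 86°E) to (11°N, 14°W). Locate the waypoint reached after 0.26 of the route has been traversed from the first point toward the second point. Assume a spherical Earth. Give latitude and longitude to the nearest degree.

The haversine formula gives a central angle δ ≈ 1.621 rad (92.9°) between the endpoints.
Interpolate at f = 0.26 with slerp weights a = sin((1−f)δ)/sin δ ≈ 0.933, b = sin(fδ)/sin δ ≈ 0.410.
p = a·p₁ + b·p₂ ≈ (0.446, 0.705, 0.552); φ = arcsin(p_z) ≈ 33.48°, λ = atan2(p_y, p_x) ≈ 57.66°.

≈ (33°N, 58°E)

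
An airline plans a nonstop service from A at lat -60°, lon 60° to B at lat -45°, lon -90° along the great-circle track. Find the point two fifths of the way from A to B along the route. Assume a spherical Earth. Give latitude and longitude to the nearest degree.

Convert each endpoint to a unit vector on the sphere (x = cos φ cos λ, y = cos φ sin λ, z = sin φ).
The central angle between the endpoints is δ = arccos(p₁·p₂) ≈ 1.260 rad (72.2°).
Interpolate at f = 2/5 with slerp weights a = sin((1−f)δ)/sin δ ≈ 0.720, b = sin(fδ)/sin δ ≈ 0.507.
p = a·p₁ + b·p₂ ≈ (0.180, -0.047, -0.983); φ = arcsin(p_z) ≈ -79.28°, λ = atan2(p_y, p_x) ≈ -14.52°.

≈ lat -79°, lon -15°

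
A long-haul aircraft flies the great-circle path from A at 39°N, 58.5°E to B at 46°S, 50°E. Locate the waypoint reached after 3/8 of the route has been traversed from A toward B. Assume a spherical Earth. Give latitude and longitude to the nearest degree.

≈ 7°N, 55°E

Write both endpoints as unit vectors p₁, p₂ with components (cos φ cos λ, cos φ sin λ, sin φ).
The central angle between the endpoints is δ = arccos(p₁·p₂) ≈ 1.489 rad (85.3°).
Interpolate at f = 3/8 with slerp weights a = sin((1−f)δ)/sin δ ≈ 0.805, b = sin(fδ)/sin δ ≈ 0.532.
p = a·p₁ + b·p₂ ≈ (0.564, 0.816, 0.124); φ = arcsin(p_z) ≈ 7.12°, λ = atan2(p_y, p_x) ≈ 55.35°.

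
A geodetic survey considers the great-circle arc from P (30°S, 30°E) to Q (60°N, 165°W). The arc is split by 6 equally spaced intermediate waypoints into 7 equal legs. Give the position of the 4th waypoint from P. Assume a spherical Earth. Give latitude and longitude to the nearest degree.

Write both endpoints as unit vectors p₁, p₂ with components (cos φ cos λ, cos φ sin λ, sin φ).
The central angle between the endpoints is δ = arccos(p₁·p₂) ≈ 2.589 rad (148.4°).
Interpolate at f = 4/7 with slerp weights a = sin((1−f)δ)/sin δ ≈ 1.707, b = sin(fδ)/sin δ ≈ 1.898.
p = a·p₁ + b·p₂ ≈ (0.363, 0.493, 0.790); φ = arcsin(p_z) ≈ 52.21°, λ = atan2(p_y, p_x) ≈ 53.63°.

≈ (52°N, 54°E)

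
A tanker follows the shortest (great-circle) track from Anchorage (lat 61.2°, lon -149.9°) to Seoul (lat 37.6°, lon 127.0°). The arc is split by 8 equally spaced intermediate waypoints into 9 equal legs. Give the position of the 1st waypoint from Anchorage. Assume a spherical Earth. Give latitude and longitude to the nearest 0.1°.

Write both endpoints as unit vectors p₁, p₂ with components (cos φ cos λ, cos φ sin λ, sin φ).
The central angle between the endpoints is δ = arccos(p₁·p₂) ≈ 0.951 rad (54.5°).
Interpolate at f = 1/9 with slerp weights a = sin((1−f)δ)/sin δ ≈ 0.919, b = sin(fδ)/sin δ ≈ 0.130.
p = a·p₁ + b·p₂ ≈ (-0.445, -0.140, 0.885); φ = arcsin(p_z) ≈ 62.20°, λ = atan2(p_y, p_x) ≈ -162.52°.

≈ lat 62.2°, lon -162.5°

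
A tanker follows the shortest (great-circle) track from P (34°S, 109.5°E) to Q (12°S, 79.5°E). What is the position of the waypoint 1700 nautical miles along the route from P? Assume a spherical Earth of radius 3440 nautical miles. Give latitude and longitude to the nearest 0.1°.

≈ (16.6°S, 84.6°E)

Convert each endpoint to a unit vector on the sphere (x = cos φ cos λ, y = cos φ sin λ, z = sin φ).
The central angle between the endpoints is δ = arccos(p₁·p₂) ≈ 0.612 rad (35.1°). The total great-circle distance is δ·R ≈ 0.612 × 3440 ≈ 2105 nmi, so the target fraction is f = 1700/2105 ≈ 0.808.
Interpolate at f ≈ 0.808 with slerp weights a = sin((1−f)δ)/sin δ ≈ 0.204, b = sin(fδ)/sin δ ≈ 0.826.
p = a·p₁ + b·p₂ ≈ (0.091, 0.954, -0.286); φ = arcsin(p_z) ≈ -16.62°, λ = atan2(p_y, p_x) ≈ 84.58°.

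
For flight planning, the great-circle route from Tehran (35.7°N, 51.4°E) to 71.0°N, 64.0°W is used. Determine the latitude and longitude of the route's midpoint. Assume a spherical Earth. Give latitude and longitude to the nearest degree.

From cos δ = sin φ₁ sin φ₂ + cos φ₁ cos φ₂ cos Δλ, the central angle is δ ≈ 1.117 rad (64.0°).
Interpolate at f = 1/2 with slerp weights a = sin((1−f)δ)/sin δ ≈ 0.590, b = sin(fδ)/sin δ ≈ 0.590.
p = a·p₁ + b·p₂ ≈ (0.383, 0.202, 0.902); φ = arcsin(p_z) ≈ 64.36°, λ = atan2(p_y, p_x) ≈ 27.78°.

≈ 64°N, 28°E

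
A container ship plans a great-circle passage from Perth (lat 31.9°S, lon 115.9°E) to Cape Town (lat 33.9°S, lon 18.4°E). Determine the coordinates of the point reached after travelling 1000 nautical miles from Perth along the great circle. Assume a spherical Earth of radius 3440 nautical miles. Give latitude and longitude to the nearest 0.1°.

≈ lat 39.7°S, lon 97.7°E

Convert each endpoint to a unit vector on the sphere (x = cos φ cos λ, y = cos φ sin λ, z = sin φ).
The central angle between the endpoints is δ = arccos(p₁·p₂) ≈ 1.367 rad (78.3°). The total great-circle distance is δ·R ≈ 1.367 × 3440 ≈ 4701 nmi, so the target fraction is f = 1000/4701 ≈ 0.213.
Interpolate at f ≈ 0.213 with slerp weights a = sin((1−f)δ)/sin δ ≈ 0.899, b = sin(fδ)/sin δ ≈ 0.293.
p = a·p₁ + b·p₂ ≈ (-0.103, 0.763, -0.638); φ = arcsin(p_z) ≈ -39.65°, λ = atan2(p_y, p_x) ≈ 97.67°.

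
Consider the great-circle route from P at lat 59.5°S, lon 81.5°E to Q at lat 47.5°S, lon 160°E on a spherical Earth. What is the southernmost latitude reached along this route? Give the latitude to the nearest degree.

≈ 62°S

The great circle lies in the plane with unit normal n̂ = (p₁ × p₂)/|p₁ × p₂|.
Here n̂_z ≈ +0.473; the vertex latitude is φ_max = arccos|n̂_z| ≈ 61.8°.
Check via Clairaut: cos φ_max = |cos φ₁| · sin C = cos(59.5°)·sin(111.3°) ≈ 0.473, again giving ≈ 61.8°.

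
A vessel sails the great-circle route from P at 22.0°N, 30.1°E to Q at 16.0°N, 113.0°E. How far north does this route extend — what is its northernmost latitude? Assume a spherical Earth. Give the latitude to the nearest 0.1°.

The great circle lies in the plane with unit normal n̂ = (p₁ × p₂)/|p₁ × p₂|.
Here n̂_z ≈ +0.905; the vertex latitude is φ_max = arccos|n̂_z| ≈ 25.1°.

≈ 25.1°N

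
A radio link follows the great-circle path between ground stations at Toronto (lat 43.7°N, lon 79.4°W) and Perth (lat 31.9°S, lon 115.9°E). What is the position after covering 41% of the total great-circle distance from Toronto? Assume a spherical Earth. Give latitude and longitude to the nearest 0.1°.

≈ lat 43.9°N, lon 178.9°W

Write both endpoints as unit vectors p₁, p₂ with components (cos φ cos λ, cos φ sin λ, sin φ).
The central angle between the endpoints is δ = arccos(p₁·p₂) ≈ 2.848 rad (163.2°).
Interpolate at f = 0.41 with slerp weights a = sin((1−f)δ)/sin δ ≈ 3.431, b = sin(fδ)/sin δ ≈ 3.175.
p = a·p₁ + b·p₂ ≈ (-0.721, -0.014, 0.693); φ = arcsin(p_z) ≈ 43.85°, λ = atan2(p_y, p_x) ≈ -178.92°.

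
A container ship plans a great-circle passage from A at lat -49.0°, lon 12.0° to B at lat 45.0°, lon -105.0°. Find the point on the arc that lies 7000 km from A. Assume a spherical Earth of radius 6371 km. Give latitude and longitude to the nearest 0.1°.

≈ lat -8.6°, lon -46.2°

The haversine formula gives a central angle δ ≈ 2.410 rad (138.1°) between the endpoints. The total great-circle distance is δ·R ≈ 2.410 × 6371 ≈ 15356 km, so the target fraction is f = 7000/15356 ≈ 0.456.
Interpolate at f ≈ 0.456 with slerp weights a = sin((1−f)δ)/sin δ ≈ 1.447, b = sin(fδ)/sin δ ≈ 1.334.
p = a·p₁ + b·p₂ ≈ (0.685, -0.713, -0.149); φ = arcsin(p_z) ≈ -8.59°, λ = atan2(p_y, p_x) ≈ -46.18°.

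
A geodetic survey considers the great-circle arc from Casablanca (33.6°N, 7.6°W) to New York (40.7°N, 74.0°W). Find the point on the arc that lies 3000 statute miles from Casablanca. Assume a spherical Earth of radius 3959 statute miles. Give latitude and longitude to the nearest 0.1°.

The haversine formula gives a central angle δ ≈ 0.910 rad (52.1°) between the endpoints. The total great-circle distance is δ·R ≈ 0.910 × 3959 ≈ 3603 mi, so the target fraction is f = 3000/3603 ≈ 0.833.
Interpolate at f ≈ 0.833 with slerp weights a = sin((1−f)δ)/sin δ ≈ 0.192, b = sin(fδ)/sin δ ≈ 0.870.
p = a·p₁ + b·p₂ ≈ (0.341, -0.656, 0.674); φ = arcsin(p_z) ≈ 42.38°, λ = atan2(p_y, p_x) ≈ -62.55°.

≈ (42.4°N, 62.5°W)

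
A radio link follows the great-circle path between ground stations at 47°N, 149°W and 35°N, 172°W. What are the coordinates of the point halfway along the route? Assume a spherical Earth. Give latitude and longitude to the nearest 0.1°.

≈ 41.6°N, 161.6°W

Convert each endpoint to a unit vector on the sphere (x = cos φ cos λ, y = cos φ sin λ, z = sin φ).
The central angle between the endpoints is δ = arccos(p₁·p₂) ≈ 0.366 rad (21.0°).
Interpolate at f = 1/2 with slerp weights a = sin((1−f)δ)/sin δ ≈ 0.508, b = sin(fδ)/sin δ ≈ 0.508.
p = a·p₁ + b·p₂ ≈ (-0.710, -0.237, 0.664); φ = arcsin(p_z) ≈ 41.57°, λ = atan2(p_y, p_x) ≈ -161.56°.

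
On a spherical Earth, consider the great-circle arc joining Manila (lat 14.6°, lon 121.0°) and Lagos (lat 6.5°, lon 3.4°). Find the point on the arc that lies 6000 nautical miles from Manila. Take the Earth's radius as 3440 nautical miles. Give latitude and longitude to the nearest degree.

≈ lat 11°, lon 18°

Convert each endpoint to a unit vector on the sphere (x = cos φ cos λ, y = cos φ sin λ, z = sin φ).
The central angle between the endpoints is δ = arccos(p₁·p₂) ≈ 2.001 rad (114.6°). The total great-circle distance is δ·R ≈ 2.001 × 3440 ≈ 6883 nmi, so the target fraction is f = 6000/6883 ≈ 0.872.
Interpolate at f ≈ 0.872 with slerp weights a = sin((1−f)δ)/sin δ ≈ 0.279, b = sin(fδ)/sin δ ≈ 1.084.
p = a·p₁ + b·p₂ ≈ (0.936, 0.296, 0.193); φ = arcsin(p_z) ≈ 11.13°, λ = atan2(p_y, p_x) ≈ 17.53°.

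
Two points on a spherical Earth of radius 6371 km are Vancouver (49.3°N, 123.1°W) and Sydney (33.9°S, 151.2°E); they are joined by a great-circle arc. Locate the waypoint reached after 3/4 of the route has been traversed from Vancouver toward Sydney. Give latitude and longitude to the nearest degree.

≈ 12°S, 171°E

Write both endpoints as unit vectors p₁, p₂ with components (cos φ cos λ, cos φ sin λ, sin φ).
The central angle between the endpoints is δ = arccos(p₁·p₂) ≈ 1.963 rad (112.5°).
Interpolate at f = 3/4 with slerp weights a = sin((1−f)δ)/sin δ ≈ 0.510, b = sin(fδ)/sin δ ≈ 1.077.
p = a·p₁ + b·p₂ ≈ (-0.965, 0.152, -0.214); φ = arcsin(p_z) ≈ -12.36°, λ = atan2(p_y, p_x) ≈ 171.05°.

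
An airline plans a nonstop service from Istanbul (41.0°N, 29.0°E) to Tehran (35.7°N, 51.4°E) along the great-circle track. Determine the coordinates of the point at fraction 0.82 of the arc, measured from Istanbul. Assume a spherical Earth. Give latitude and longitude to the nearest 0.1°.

Convert each endpoint to a unit vector on the sphere (x = cos φ cos λ, y = cos φ sin λ, z = sin φ).
The central angle between the endpoints is δ = arccos(p₁·p₂) ≈ 0.319 rad (18.3°).
Interpolate at f = 0.82 with slerp weights a = sin((1−f)δ)/sin δ ≈ 0.183, b = sin(fδ)/sin δ ≈ 0.825.
p = a·p₁ + b·p₂ ≈ (0.539, 0.590, 0.601); φ = arcsin(p_z) ≈ 36.96°, λ = atan2(p_y, p_x) ≈ 47.62°.

≈ (37.0°N, 47.6°E)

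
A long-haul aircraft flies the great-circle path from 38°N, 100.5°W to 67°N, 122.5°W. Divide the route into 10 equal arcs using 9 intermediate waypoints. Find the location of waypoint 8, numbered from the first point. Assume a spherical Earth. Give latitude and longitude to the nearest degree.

Write both endpoints as unit vectors p₁, p₂ with components (cos φ cos λ, cos φ sin λ, sin φ).
The central angle between the endpoints is δ = arccos(p₁·p₂) ≈ 0.551 rad (31.5°).
Interpolate at f = 8/10 with slerp weights a = sin((1−f)δ)/sin δ ≈ 0.210, b = sin(fδ)/sin δ ≈ 0.815.
p = a·p₁ + b·p₂ ≈ (-0.201, -0.431, 0.879); φ = arcsin(p_z) ≈ 61.58°, λ = atan2(p_y, p_x) ≈ -115.01°.

≈ 62°N, 115°W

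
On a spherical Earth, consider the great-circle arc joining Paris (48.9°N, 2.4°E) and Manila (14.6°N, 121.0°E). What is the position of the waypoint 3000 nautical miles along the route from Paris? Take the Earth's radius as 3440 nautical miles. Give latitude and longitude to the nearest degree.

≈ 48°N, 82°E

Convert each endpoint to a unit vector on the sphere (x = cos φ cos λ, y = cos φ sin λ, z = sin φ).
The central angle between the endpoints is δ = arccos(p₁·p₂) ≈ 1.686 rad (96.6°). The total great-circle distance is δ·R ≈ 1.686 × 3440 ≈ 5799 nmi, so the target fraction is f = 3000/5799 ≈ 0.517.
Interpolate at f ≈ 0.517 with slerp weights a = sin((1−f)δ)/sin δ ≈ 0.732, b = sin(fδ)/sin δ ≈ 0.771.
p = a·p₁ + b·p₂ ≈ (0.096, 0.659, 0.746); φ = arcsin(p_z) ≈ 48.21°, λ = atan2(p_y, p_x) ≈ 81.69°.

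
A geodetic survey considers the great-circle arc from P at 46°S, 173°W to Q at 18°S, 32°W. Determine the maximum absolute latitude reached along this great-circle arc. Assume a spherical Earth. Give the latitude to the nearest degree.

The great circle lies in the plane with unit normal n̂ = (p₁ × p₂)/|p₁ × p₂|.
Here n̂_z ≈ +0.435; the vertex latitude is φ_max = arccos|n̂_z| ≈ 64.2°.
Check via Clairaut: cos φ_max = |cos φ₁| · sin C = cos(46.0°)·sin(141.3°) ≈ 0.435, again giving ≈ 64.2°.

≈ 64°S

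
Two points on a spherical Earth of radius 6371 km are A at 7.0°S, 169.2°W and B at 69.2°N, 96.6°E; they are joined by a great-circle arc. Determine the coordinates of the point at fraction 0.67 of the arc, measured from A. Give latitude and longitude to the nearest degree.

Convert each endpoint to a unit vector on the sphere (x = cos φ cos λ, y = cos φ sin λ, z = sin φ).
The central angle between the endpoints is δ = arccos(p₁·p₂) ≈ 1.711 rad (98.0°).
Interpolate at f = 0.67 with slerp weights a = sin((1−f)δ)/sin δ ≈ 0.540, b = sin(fδ)/sin δ ≈ 0.920.
p = a·p₁ + b·p₂ ≈ (-0.564, 0.224, 0.794); φ = arcsin(p_z) ≈ 52.60°, λ = atan2(p_y, p_x) ≈ 158.34°.

≈ 53°N, 158°E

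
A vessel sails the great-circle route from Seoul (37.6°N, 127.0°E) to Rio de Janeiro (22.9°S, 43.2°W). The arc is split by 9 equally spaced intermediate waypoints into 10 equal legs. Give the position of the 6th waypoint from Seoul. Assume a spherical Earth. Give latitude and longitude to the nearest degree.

≈ (35°N, 12°W)

From cos δ = sin φ₁ sin φ₂ + cos φ₁ cos φ₂ cos Δλ, the central angle is δ ≈ 2.846 rad (163.1°).
Interpolate at f = 6/10 with slerp weights a = sin((1−f)δ)/sin δ ≈ 3.116, b = sin(fδ)/sin δ ≈ 3.400.
p = a·p₁ + b·p₂ ≈ (0.797, -0.172, 0.578); φ = arcsin(p_z) ≈ 35.33°, λ = atan2(p_y, p_x) ≈ -12.19°.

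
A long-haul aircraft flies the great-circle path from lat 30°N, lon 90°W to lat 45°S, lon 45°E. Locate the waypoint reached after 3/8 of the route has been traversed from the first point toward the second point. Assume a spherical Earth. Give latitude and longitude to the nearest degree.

≈ lat 6°S, lon 49°W

The haversine formula gives a central angle δ ≈ 2.476 rad (141.9°) between the endpoints.
Interpolate at f = 3/8 with slerp weights a = sin((1−f)δ)/sin δ ≈ 1.619, b = sin(fδ)/sin δ ≈ 1.297.
p = a·p₁ + b·p₂ ≈ (0.648, -0.754, -0.107); φ = arcsin(p_z) ≈ -6.17°, λ = atan2(p_y, p_x) ≈ -49.30°.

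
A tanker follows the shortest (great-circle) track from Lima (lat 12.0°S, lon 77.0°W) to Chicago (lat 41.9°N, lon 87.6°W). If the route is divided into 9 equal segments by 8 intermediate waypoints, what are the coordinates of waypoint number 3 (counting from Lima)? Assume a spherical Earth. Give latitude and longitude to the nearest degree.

Convert each endpoint to a unit vector on the sphere (x = cos φ cos λ, y = cos φ sin λ, z = sin φ).
The central angle between the endpoints is δ = arccos(p₁·p₂) ≈ 0.956 rad (54.8°).
Interpolate at f = 3/9 with slerp weights a = sin((1−f)δ)/sin δ ≈ 0.728, b = sin(fδ)/sin δ ≈ 0.384.
p = a·p₁ + b·p₂ ≈ (0.172, -0.979, 0.105); φ = arcsin(p_z) ≈ 6.01°, λ = atan2(p_y, p_x) ≈ -80.03°.

≈ lat 6°N, lon 80°W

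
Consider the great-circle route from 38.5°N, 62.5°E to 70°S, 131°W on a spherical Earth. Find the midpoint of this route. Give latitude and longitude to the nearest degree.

≈ 35°S, 73°E

Write both endpoints as unit vectors p₁, p₂ with components (cos φ cos λ, cos φ sin λ, sin φ).
The central angle between the endpoints is δ = arccos(p₁·p₂) ≈ 2.578 rad (147.7°).
Interpolate at f = 1/2 with slerp weights a = sin((1−f)δ)/sin δ ≈ 1.797, b = sin(fδ)/sin δ ≈ 1.797.
p = a·p₁ + b·p₂ ≈ (0.246, 0.784, -0.570); φ = arcsin(p_z) ≈ -34.76°, λ = atan2(p_y, p_x) ≈ 72.56°.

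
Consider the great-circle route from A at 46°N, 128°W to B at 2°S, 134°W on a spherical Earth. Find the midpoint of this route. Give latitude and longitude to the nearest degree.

From cos δ = sin φ₁ sin φ₂ + cos φ₁ cos φ₂ cos Δλ, the central angle is δ ≈ 0.843 rad (48.3°).
Interpolate at f = 1/2 with slerp weights a = sin((1−f)δ)/sin δ ≈ 0.548, b = sin(fδ)/sin δ ≈ 0.548.
p = a·p₁ + b·p₂ ≈ (-0.615, -0.694, 0.375); φ = arcsin(p_z) ≈ 22.03°, λ = atan2(p_y, p_x) ≈ -131.54°.

≈ 22°N, 132°W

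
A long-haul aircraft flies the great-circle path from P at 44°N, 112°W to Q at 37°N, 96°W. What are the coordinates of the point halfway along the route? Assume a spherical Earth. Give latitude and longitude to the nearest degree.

The haversine formula gives a central angle δ ≈ 0.244 rad (14.0°) between the endpoints.
Interpolate at f = 1/2 with slerp weights a = sin((1−f)δ)/sin δ ≈ 0.504, b = sin(fδ)/sin δ ≈ 0.504.
p = a·p₁ + b·p₂ ≈ (-0.178, -0.736, 0.653); φ = arcsin(p_z) ≈ 40.78°, λ = atan2(p_y, p_x) ≈ -103.58°.

≈ 41°N, 104°W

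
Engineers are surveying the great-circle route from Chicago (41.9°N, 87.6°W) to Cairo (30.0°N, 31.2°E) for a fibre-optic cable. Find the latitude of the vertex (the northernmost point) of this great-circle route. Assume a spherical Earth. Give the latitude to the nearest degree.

≈ 56°N

The great circle lies in the plane with unit normal n̂ = (p₁ × p₂)/|p₁ × p₂|.
Here n̂_z ≈ +0.565; the vertex latitude is φ_max = arccos|n̂_z| ≈ 55.6°.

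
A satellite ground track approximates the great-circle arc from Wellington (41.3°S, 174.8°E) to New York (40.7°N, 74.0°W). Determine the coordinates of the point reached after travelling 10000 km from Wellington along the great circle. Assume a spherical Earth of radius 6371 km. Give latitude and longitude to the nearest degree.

Convert each endpoint to a unit vector on the sphere (x = cos φ cos λ, y = cos φ sin λ, z = sin φ).
The central angle between the endpoints is δ = arccos(p₁·p₂) ≈ 2.261 rad (129.5°). The total great-circle distance is δ·R ≈ 2.261 × 6371 ≈ 14402 km, so the target fraction is f = 10000/14402 ≈ 0.694.
Interpolate at f ≈ 0.694 with slerp weights a = sin((1−f)δ)/sin δ ≈ 0.826, b = sin(fδ)/sin δ ≈ 1.296.
p = a·p₁ + b·p₂ ≈ (-0.347, -0.888, 0.300); φ = arcsin(p_z) ≈ 17.46°, λ = atan2(p_y, p_x) ≈ -111.34°.

≈ 17°N, 111°W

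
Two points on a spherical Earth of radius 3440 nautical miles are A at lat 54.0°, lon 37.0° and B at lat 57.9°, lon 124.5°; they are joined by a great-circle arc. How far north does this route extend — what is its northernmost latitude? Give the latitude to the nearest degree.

The great circle lies in the plane with unit normal n̂ = (p₁ × p₂)/|p₁ × p₂|.
Here n̂_z ≈ +0.436; the vertex latitude is φ_max = arccos|n̂_z| ≈ 64.1°.

≈ 64°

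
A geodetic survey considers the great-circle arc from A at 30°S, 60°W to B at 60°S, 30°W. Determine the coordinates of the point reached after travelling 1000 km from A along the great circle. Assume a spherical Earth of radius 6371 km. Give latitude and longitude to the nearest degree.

Convert each endpoint to a unit vector on the sphere (x = cos φ cos λ, y = cos φ sin λ, z = sin φ).
The central angle between the endpoints is δ = arccos(p₁·p₂) ≈ 0.630 rad (36.1°). The total great-circle distance is δ·R ≈ 0.630 × 6371 ≈ 4014 km, so the target fraction is f = 1000/4014 ≈ 0.249.
Interpolate at f ≈ 0.249 with slerp weights a = sin((1−f)δ)/sin δ ≈ 0.773, b = sin(fδ)/sin δ ≈ 0.265.
p = a·p₁ + b·p₂ ≈ (0.450, -0.646, -0.616); φ = arcsin(p_z) ≈ -38.06°, λ = atan2(p_y, p_x) ≈ -55.17°.

≈ 38°S, 55°W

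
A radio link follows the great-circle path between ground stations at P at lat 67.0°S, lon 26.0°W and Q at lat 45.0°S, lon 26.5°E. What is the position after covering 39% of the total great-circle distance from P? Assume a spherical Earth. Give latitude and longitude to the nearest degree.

Write both endpoints as unit vectors p₁, p₂ with components (cos φ cos λ, cos φ sin λ, sin φ).
The central angle between the endpoints is δ = arccos(p₁·p₂) ≈ 0.611 rad (35.0°).
Interpolate at f = 0.39 with slerp weights a = sin((1−f)δ)/sin δ ≈ 0.635, b = sin(fδ)/sin δ ≈ 0.411.
p = a·p₁ + b·p₂ ≈ (0.483, 0.021, -0.875); φ = arcsin(p_z) ≈ -61.07°, λ = atan2(p_y, p_x) ≈ 2.50°.

≈ lat 61°S, lon 2°E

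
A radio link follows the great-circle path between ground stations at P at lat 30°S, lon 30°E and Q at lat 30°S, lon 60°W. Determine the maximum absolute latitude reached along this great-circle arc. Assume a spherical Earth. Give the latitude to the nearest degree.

The great circle lies in the plane with unit normal n̂ = (p₁ × p₂)/|p₁ × p₂|.
Here n̂_z ≈ -0.775; the vertex latitude is φ_max = arccos|n̂_z| ≈ 39.2°.
Check via Clairaut: cos φ_max = |cos φ₁| · sin C = cos(30.0°)·sin(116.6°) ≈ 0.775, again giving ≈ 39.2°.

≈ 39°S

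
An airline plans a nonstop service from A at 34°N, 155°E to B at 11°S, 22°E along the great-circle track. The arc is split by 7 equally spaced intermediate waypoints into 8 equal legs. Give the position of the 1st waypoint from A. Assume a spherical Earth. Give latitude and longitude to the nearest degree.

Write both endpoints as unit vectors p₁, p₂ with components (cos φ cos λ, cos φ sin λ, sin φ).
The central angle between the endpoints is δ = arccos(p₁·p₂) ≈ 2.294 rad (131.4°).
Interpolate at f = 1/8 with slerp weights a = sin((1−f)δ)/sin δ ≈ 1.209, b = sin(fδ)/sin δ ≈ 0.377.
p = a·p₁ + b·p₂ ≈ (-0.565, 0.562, 0.604); φ = arcsin(p_z) ≈ 37.15°, λ = atan2(p_y, p_x) ≈ 135.14°.

≈ 37°N, 135°E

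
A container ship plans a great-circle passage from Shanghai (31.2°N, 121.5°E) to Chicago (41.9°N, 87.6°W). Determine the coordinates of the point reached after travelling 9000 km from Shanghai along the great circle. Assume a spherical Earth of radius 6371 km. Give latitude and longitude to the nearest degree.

≈ (60°N, 106°W)

Write both endpoints as unit vectors p₁, p₂ with components (cos φ cos λ, cos φ sin λ, sin φ).
The central angle between the endpoints is δ = arccos(p₁·p₂) ≈ 1.783 rad (102.1°). The total great-circle distance is δ·R ≈ 1.783 × 6371 ≈ 11358 km, so the target fraction is f = 9000/11358 ≈ 0.792.
Interpolate at f ≈ 0.792 with slerp weights a = sin((1−f)δ)/sin δ ≈ 0.370, b = sin(fδ)/sin δ ≈ 1.010.
p = a·p₁ + b·p₂ ≈ (-0.134, -0.481, 0.866); φ = arcsin(p_z) ≈ 60.02°, λ = atan2(p_y, p_x) ≈ -105.54°.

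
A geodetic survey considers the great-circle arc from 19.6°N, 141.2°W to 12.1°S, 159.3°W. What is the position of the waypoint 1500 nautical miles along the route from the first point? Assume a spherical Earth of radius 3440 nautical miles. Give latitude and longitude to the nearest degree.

≈ 2°S, 154°W

From cos δ = sin φ₁ sin φ₂ + cos φ₁ cos φ₂ cos Δλ, the central angle is δ ≈ 0.635 rad (36.4°). The total great-circle distance is δ·R ≈ 0.635 × 3440 ≈ 2183 nmi, so the target fraction is f = 1500/2183 ≈ 0.687.
Interpolate at f ≈ 0.687 with slerp weights a = sin((1−f)δ)/sin δ ≈ 0.333, b = sin(fδ)/sin δ ≈ 0.712.
p = a·p₁ + b·p₂ ≈ (-0.896, -0.443, -0.038); φ = arcsin(p_z) ≈ -2.16°, λ = atan2(p_y, p_x) ≈ -153.71°.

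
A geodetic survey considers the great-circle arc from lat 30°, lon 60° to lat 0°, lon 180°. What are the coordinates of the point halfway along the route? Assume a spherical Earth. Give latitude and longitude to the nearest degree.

≈ lat 28°, lon 127°

Write both endpoints as unit vectors p₁, p₂ with components (cos φ cos λ, cos φ sin λ, sin φ).
The central angle between the endpoints is δ = arccos(p₁·p₂) ≈ 2.019 rad (115.7°).
Interpolate at f = 1/2 with slerp weights a = sin((1−f)δ)/sin δ ≈ 0.939, b = sin(fδ)/sin δ ≈ 0.939.
p = a·p₁ + b·p₂ ≈ (-0.532, 0.704, 0.470); φ = arcsin(p_z) ≈ 28.00°, λ = atan2(p_y, p_x) ≈ 127.09°.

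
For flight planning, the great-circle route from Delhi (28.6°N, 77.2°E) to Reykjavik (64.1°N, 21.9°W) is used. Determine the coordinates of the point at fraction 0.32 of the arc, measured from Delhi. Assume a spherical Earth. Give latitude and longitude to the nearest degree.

Write both endpoints as unit vectors p₁, p₂ with components (cos φ cos λ, cos φ sin λ, sin φ).
The central angle between the endpoints is δ = arccos(p₁·p₂) ≈ 1.192 rad (68.3°).
Interpolate at f = 0.32 with slerp weights a = sin((1−f)δ)/sin δ ≈ 0.780, b = sin(fδ)/sin δ ≈ 0.401.
p = a·p₁ + b·p₂ ≈ (0.314, 0.602, 0.734); φ = arcsin(p_z) ≈ 47.20°, λ = atan2(p_y, p_x) ≈ 62.47°.

≈ (47°N, 62°E)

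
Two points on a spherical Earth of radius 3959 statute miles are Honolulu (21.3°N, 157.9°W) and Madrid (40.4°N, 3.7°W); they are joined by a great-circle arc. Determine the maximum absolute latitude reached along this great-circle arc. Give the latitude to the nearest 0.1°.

The great circle lies in the plane with unit normal n̂ = (p₁ × p₂)/|p₁ × p₂|.
Here n̂_z ≈ +0.337; the vertex latitude is φ_max = arccos|n̂_z| ≈ 70.3°.
Check via Clairaut: cos φ_max = |cos φ₁| · sin C = cos(21.3°)·sin(21.2°) ≈ 0.337, again giving ≈ 70.3°.

≈ 70.3°N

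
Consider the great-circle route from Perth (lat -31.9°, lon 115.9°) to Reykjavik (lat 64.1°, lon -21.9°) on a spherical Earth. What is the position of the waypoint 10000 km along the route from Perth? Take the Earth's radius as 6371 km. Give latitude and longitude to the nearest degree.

≈ lat 49°, lon 73°

Write both endpoints as unit vectors p₁, p₂ with components (cos φ cos λ, cos φ sin λ, sin φ).
The central angle between the endpoints is δ = arccos(p₁·p₂) ≈ 2.419 rad (138.6°). The total great-circle distance is δ·R ≈ 2.419 × 6371 ≈ 15411 km, so the target fraction is f = 10000/15411 ≈ 0.649.
Interpolate at f ≈ 0.649 with slerp weights a = sin((1−f)δ)/sin δ ≈ 1.135, b = sin(fδ)/sin δ ≈ 1.512.
p = a·p₁ + b·p₂ ≈ (0.192, 0.621, 0.760); φ = arcsin(p_z) ≈ 49.48°, λ = atan2(p_y, p_x) ≈ 72.83°.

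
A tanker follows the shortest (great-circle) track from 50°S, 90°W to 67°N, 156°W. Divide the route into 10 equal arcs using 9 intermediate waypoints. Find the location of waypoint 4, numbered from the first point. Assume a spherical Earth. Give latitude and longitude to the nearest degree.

Write both endpoints as unit vectors p₁, p₂ with components (cos φ cos λ, cos φ sin λ, sin φ).
The central angle between the endpoints is δ = arccos(p₁·p₂) ≈ 2.218 rad (127.1°).
Interpolate at f = 4/10 with slerp weights a = sin((1−f)δ)/sin δ ≈ 1.218, b = sin(fδ)/sin δ ≈ 0.972.
p = a·p₁ + b·p₂ ≈ (-0.347, -0.937, -0.038); φ = arcsin(p_z) ≈ -2.18°, λ = atan2(p_y, p_x) ≈ -110.31°.

≈ 2°S, 110°W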